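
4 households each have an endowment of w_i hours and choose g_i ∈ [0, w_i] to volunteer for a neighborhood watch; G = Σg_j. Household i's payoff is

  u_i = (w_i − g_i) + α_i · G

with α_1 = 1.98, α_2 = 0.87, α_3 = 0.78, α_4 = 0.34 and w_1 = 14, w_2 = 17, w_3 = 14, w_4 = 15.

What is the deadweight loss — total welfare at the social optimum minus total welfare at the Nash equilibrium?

136.62

∂u_i/∂g_i = α_i − 1, so household i contributes w_i if α_i > 1, else 0.
α_i > 1 for i ∈ {1}; NE contributions (14, 0, 0, 0), G = 14.
W^NE = Σw_i − G^NE + (Σα_i)·G^NE = 60 + 2.97·14 = 101.58.
Planner: ∂(Σu_j)/∂g_i = Σα_j − 1 = 2.97 > 0, so everyone contributes w_i; G^SO = 60, W^SO = 60 + 2.97·60 = 238.2.
Deadweight loss = 136.62.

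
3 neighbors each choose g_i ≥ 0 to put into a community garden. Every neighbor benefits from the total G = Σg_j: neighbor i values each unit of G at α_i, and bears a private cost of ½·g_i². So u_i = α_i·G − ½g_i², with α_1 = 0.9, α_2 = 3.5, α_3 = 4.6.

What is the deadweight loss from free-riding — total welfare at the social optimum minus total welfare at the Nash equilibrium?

57.61

Neighbor i's FOC: ∂u_i/∂g_i = α_i − g_i = 0, so g_i* = α_i.
NE contributions = (0.9, 3.5, 4.6); G = 9.
W^NE = (Σα)·G − ½Σα_i² = 9² − ½·34.22 = 63.89.
Planner sets g_i = Σα_j = 9 for every i, so G^SO = 3·9 = 27.
W^SO = (Σα)·G^SO − ½·3·(Σα)² = (3/2)·9² = 121.5.
Deadweight loss = W^SO − W^NE = 57.61.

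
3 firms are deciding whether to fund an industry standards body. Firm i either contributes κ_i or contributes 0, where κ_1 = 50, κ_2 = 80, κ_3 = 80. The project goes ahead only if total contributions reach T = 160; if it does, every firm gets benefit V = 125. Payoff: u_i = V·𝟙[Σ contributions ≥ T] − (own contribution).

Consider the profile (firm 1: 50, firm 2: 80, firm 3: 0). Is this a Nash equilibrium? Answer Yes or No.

Total = 130 < 160: not provided.
Firm 1 (pledges 50, payoff -50): dropping to 0 → total 80, payoff 0. Profitable deviation.

No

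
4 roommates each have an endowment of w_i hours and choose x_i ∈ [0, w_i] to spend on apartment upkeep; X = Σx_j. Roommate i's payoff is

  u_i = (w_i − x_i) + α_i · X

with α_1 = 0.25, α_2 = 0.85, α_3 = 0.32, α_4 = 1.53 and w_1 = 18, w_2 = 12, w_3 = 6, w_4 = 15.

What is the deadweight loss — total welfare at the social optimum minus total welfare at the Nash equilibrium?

70.2

∂u_i/∂x_i = α_i − 1, so roommate i contributes w_i if α_i > 1, else 0.
α_i > 1 for i ∈ {4}; NE contributions (0, 0, 0, 15), X = 15.
W^NE = Σw_i − X^NE + (Σα_i)·X^NE = 51 + 1.95·15 = 80.25.
Planner: ∂(Σu_j)/∂x_i = Σα_j − 1 = 1.95 > 0, so everyone contributes w_i; X^SO = 51, W^SO = 51 + 1.95·51 = 150.45.
Deadweight loss = 70.2.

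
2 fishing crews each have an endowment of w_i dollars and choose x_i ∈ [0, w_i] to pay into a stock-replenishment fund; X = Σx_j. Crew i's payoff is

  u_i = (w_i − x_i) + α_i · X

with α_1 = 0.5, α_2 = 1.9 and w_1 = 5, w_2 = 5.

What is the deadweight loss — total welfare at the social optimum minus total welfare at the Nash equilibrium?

7

∂u_i/∂x_i = α_i − 1, so crew i contributes w_i if α_i > 1, else 0.
α_i > 1 for i ∈ {2}; NE contributions (0, 5), X = 5.
W^NE = Σw_i − X^NE + (Σα_i)·X^NE = 10 + 1.4·5 = 17.
Planner: ∂(Σu_j)/∂x_i = Σα_j − 1 = 1.4 > 0, so everyone contributes w_i; X^SO = 10, W^SO = 10 + 1.4·10 = 24.
Deadweight loss = 7.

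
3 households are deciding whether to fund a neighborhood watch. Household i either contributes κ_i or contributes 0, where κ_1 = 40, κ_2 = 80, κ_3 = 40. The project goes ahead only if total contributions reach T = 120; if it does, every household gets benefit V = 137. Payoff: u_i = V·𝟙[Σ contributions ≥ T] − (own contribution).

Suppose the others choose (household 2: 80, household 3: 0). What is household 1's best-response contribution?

40

Others' total = 80. Contributing 40 brings total to 120 ≥ 120: gain V − κ_1 = 97.
Best response: 40.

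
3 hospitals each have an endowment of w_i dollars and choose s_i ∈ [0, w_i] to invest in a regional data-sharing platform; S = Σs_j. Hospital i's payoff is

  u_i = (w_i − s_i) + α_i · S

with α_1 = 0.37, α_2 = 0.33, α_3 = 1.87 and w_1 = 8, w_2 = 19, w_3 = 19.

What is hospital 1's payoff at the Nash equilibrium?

∂u_i/∂s_i = α_i − 1, so hospital i contributes w_i if α_i > 1, else 0.
α_i > 1 for i ∈ {3}; NE contributions (0, 0, 19), S = 19.
u_1 = (8 − 0) + 0.37·19 = 15.03.

15.03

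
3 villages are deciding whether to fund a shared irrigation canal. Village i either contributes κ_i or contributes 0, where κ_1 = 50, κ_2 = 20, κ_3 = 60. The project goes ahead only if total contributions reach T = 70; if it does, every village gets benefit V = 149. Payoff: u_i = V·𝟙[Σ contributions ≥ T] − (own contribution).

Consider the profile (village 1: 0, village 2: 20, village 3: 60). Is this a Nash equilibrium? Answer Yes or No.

Total = 80 ≥ 70: provided.
Village 1 (pledges 0, payoff 149): pledging 50 → total 130, payoff 99. No gain.
Village 2 (pledges 20, payoff 129): dropping to 0 → total 60, payoff 0. No gain.
Village 3 (pledges 60, payoff 89): dropping to 0 → total 20, payoff 0. No gain.

Yes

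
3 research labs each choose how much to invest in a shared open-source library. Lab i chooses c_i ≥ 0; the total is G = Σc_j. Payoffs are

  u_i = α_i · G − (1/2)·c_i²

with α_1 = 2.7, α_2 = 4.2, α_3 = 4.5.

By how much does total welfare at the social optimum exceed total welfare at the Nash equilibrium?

87.57

Lab i's FOC: ∂u_i/∂c_i = α_i − c_i = 0, so c_i* = α_i.
NE contributions = (2.7, 4.2, 4.5); G = 11.4.
W^NE = (Σα)·G − ½Σα_i² = 11.4² − ½·45.18 = 107.37.
Planner sets c_i = Σα_j = 11.4 for every i, so G^SO = 3·11.4 = 34.2.
W^SO = (Σα)·G^SO − ½·3·(Σα)² = (3/2)·11.4² = 194.94.
Deadweight loss = W^SO − W^NE = 87.57.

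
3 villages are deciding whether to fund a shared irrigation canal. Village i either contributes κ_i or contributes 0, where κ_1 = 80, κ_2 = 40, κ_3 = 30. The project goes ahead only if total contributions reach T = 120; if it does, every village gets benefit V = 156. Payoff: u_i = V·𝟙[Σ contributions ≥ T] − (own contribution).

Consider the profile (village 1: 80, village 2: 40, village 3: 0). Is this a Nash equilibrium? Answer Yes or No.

Yes

Total = 120 ≥ 120: provided.
Village 1 (pledges 80, payoff 76): dropping to 0 → total 40, payoff 0. No gain.
Village 2 (pledges 40, payoff 116): dropping to 0 → total 80, payoff 0. No gain.
Village 3 (pledges 0, payoff 156): pledging 30 → total 150, payoff 126. No gain.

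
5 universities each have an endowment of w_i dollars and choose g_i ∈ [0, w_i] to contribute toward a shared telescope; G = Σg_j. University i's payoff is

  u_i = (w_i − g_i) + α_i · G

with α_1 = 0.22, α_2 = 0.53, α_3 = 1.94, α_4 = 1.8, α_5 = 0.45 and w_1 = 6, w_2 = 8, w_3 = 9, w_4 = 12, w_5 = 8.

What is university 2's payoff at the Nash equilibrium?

∂u_i/∂g_i = α_i − 1, so university i contributes w_i if α_i > 1, else 0.
α_i > 1 for i ∈ {3, 4}; NE contributions (0, 0, 9, 12, 0), G = 21.
u_2 = (8 − 0) + 0.53·21 = 19.13.

19.13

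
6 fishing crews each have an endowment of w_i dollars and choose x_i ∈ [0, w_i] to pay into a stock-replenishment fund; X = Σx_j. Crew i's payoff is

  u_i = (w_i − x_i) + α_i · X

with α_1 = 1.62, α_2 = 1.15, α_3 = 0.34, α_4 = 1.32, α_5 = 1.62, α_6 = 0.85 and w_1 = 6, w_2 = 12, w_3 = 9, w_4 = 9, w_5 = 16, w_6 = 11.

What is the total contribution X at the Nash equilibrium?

∂u_i/∂x_i = α_i − 1, so crew i contributes w_i if α_i > 1, else 0.
α_i > 1 for i ∈ {1, 2, 4, 5}; NE contributions (6, 12, 0, 9, 16, 0), X = 43.

43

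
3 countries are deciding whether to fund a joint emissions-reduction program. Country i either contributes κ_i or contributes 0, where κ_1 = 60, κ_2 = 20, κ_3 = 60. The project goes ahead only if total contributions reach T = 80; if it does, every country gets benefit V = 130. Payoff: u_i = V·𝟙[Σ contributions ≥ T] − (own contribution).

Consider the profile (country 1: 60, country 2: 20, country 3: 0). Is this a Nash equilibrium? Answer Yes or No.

Yes

Total = 80 ≥ 80: provided.
Country 1 (pledges 60, payoff 70): dropping to 0 → total 20, payoff 0. No gain.
Country 2 (pledges 20, payoff 110): dropping to 0 → total 60, payoff 0. No gain.
Country 3 (pledges 0, payoff 130): pledging 60 → total 140, payoff 70. No gain.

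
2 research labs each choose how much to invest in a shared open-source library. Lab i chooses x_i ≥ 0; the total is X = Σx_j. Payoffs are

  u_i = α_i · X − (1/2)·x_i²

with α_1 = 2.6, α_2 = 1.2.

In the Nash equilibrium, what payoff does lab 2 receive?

3.84

Lab i's FOC: ∂u_i/∂x_i = α_i − x_i = 0, so x_i* = α_i.
NE contributions = (2.6, 1.2); X = 3.8.
u_2 = α_2·X − ½·(x_2)² = 1.2·3.8 − ½·1.2² = 3.84.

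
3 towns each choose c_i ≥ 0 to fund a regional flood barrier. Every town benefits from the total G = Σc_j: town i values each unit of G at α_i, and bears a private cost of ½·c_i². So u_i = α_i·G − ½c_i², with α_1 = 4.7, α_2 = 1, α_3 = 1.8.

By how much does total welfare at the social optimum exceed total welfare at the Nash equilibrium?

Town i's FOC: ∂u_i/∂c_i = α_i − c_i = 0, so c_i* = α_i.
NE contributions = (4.7, 1, 1.8); G = 7.5.
W^NE = (Σα)·G − ½Σα_i² = 7.5² − ½·26.33 = 43.085.
Planner sets c_i = Σα_j = 7.5 for every i, so G^SO = 3·7.5 = 22.5.
W^SO = (Σα)·G^SO − ½·3·(Σα)² = (3/2)·7.5² = 84.375.
Deadweight loss = W^SO − W^NE = 41.29.

41.29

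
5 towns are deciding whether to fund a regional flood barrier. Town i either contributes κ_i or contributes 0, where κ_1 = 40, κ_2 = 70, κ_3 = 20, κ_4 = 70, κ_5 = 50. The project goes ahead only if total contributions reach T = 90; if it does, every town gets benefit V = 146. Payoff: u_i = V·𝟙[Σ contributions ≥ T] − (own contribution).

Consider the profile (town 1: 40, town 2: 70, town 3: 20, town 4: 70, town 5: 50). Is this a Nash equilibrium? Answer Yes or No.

No

Total = 250 ≥ 90: provided.
Town 1 (pledges 40, payoff 106): dropping to 0 → total 210, payoff 146. Profitable deviation.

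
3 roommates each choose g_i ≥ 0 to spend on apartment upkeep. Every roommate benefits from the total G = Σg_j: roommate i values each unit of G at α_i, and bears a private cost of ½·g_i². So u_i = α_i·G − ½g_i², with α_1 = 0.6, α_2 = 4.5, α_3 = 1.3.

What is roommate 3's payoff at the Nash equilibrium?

Roommate i's FOC: ∂u_i/∂g_i = α_i − g_i = 0, so g_i* = α_i.
NE contributions = (0.6, 4.5, 1.3); G = 6.4.
u_3 = α_3·G − ½·(g_3)² = 1.3·6.4 − ½·1.3² = 7.475.

7.475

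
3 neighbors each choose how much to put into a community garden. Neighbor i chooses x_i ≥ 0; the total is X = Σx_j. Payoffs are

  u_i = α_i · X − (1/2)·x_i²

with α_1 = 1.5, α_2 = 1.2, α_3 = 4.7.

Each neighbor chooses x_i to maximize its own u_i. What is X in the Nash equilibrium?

7.4

Neighbor i's FOC: ∂u_i/∂x_i = α_i − x_i = 0, so x_i* = α_i.
NE contributions = (1.5, 1.2, 4.7); X = 7.4.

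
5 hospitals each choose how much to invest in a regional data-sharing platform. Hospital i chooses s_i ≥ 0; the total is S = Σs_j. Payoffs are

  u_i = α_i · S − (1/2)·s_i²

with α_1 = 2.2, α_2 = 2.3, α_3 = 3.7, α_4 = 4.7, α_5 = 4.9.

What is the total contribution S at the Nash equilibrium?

17.8

Hospital i's FOC: ∂u_i/∂s_i = α_i − s_i = 0, so s_i* = α_i.
NE contributions = (2.2, 2.3, 3.7, 4.7, 4.9); S = 17.8.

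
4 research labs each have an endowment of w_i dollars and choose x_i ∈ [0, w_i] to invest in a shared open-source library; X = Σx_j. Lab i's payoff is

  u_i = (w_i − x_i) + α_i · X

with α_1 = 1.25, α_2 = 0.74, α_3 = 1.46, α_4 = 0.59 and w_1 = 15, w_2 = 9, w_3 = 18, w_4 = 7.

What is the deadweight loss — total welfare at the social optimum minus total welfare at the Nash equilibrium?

∂u_i/∂x_i = α_i − 1, so lab i contributes w_i if α_i > 1, else 0.
α_i > 1 for i ∈ {1, 3}; NE contributions (15, 0, 18, 0), X = 33.
W^NE = Σw_i − X^NE + (Σα_i)·X^NE = 49 + 3.04·33 = 149.32.
Planner: ∂(Σu_j)/∂x_i = Σα_j − 1 = 3.04 > 0, so everyone contributes w_i; X^SO = 49, W^SO = 49 + 3.04·49 = 197.96.
Deadweight loss = 48.64.

48.64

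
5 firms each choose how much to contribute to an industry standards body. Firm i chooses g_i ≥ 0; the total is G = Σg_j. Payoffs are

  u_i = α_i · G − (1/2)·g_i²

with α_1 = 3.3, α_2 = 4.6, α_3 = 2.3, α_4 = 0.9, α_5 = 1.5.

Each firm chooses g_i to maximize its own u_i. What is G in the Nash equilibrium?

Firm i's FOC: ∂u_i/∂g_i = α_i − g_i = 0, so g_i* = α_i.
NE contributions = (3.3, 4.6, 2.3, 0.9, 1.5); G = 12.6.

12.6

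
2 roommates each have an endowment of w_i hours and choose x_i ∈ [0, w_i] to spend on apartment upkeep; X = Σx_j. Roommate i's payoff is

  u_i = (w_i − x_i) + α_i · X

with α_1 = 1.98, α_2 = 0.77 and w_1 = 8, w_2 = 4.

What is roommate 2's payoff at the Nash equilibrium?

10.16

∂u_i/∂x_i = α_i − 1, so roommate i contributes w_i if α_i > 1, else 0.
α_i > 1 for i ∈ {1}; NE contributions (8, 0), X = 8.
u_2 = (4 − 0) + 0.77·8 = 10.16.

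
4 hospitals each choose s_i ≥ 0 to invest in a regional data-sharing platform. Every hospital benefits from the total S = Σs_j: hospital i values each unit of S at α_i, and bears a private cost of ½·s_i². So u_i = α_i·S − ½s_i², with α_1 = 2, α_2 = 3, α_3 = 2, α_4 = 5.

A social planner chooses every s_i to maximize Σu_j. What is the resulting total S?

Planner FOC: ∂(Σu_j)/∂s_i = (Σα_j) − s_i = 0, so s_i^SO = Σα_j = 12 for every i; S^SO = 48.

48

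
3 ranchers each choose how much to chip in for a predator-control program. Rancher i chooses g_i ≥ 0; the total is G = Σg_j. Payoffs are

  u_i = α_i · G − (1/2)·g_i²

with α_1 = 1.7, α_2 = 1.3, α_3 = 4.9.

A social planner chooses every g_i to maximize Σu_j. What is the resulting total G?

Planner FOC: ∂(Σu_j)/∂g_i = (Σα_j) − g_i = 0, so g_i^SO = Σα_j = 7.9 for every i; G^SO = 23.7.

23.7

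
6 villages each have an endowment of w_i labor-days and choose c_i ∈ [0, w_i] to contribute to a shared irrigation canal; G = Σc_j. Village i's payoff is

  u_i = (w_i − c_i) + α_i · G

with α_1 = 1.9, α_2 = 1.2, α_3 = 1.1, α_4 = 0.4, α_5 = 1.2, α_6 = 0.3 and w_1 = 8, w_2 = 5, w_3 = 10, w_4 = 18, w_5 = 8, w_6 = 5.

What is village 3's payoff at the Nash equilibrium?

∂u_i/∂c_i = α_i − 1, so village i contributes w_i if α_i > 1, else 0.
α_i > 1 for i ∈ {1, 2, 3, 5}; NE contributions (8, 5, 10, 0, 8, 0), G = 31.
u_3 = (10 − 10) + 1.1·31 = 34.1.

34.1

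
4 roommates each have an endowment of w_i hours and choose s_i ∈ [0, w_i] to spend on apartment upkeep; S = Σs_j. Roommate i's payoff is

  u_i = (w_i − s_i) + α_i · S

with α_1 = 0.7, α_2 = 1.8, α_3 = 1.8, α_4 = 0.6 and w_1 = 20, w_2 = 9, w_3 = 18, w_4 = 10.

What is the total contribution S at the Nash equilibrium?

∂u_i/∂s_i = α_i − 1, so roommate i contributes w_i if α_i > 1, else 0.
α_i > 1 for i ∈ {2, 3}; NE contributions (0, 9, 18, 0), S = 27.

27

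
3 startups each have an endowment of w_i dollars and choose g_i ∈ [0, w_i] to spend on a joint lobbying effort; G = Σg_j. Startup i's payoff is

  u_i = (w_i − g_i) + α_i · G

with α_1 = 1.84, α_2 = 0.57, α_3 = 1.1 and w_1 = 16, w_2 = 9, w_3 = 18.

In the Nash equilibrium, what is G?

34

∂u_i/∂g_i = α_i − 1, so startup i contributes w_i if α_i > 1, else 0.
α_i > 1 for i ∈ {1, 3}; NE contributions (16, 0, 18), G = 34.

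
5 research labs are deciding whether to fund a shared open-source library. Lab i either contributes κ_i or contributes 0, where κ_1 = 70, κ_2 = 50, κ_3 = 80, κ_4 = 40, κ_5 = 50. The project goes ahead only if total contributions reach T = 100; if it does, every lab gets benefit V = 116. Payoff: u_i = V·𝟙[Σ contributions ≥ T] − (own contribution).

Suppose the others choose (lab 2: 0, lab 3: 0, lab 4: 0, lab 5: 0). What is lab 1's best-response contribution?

Others' total = 0. Even contributing 70 gives 70 < 100: no benefit either way.
Best response: 0.

0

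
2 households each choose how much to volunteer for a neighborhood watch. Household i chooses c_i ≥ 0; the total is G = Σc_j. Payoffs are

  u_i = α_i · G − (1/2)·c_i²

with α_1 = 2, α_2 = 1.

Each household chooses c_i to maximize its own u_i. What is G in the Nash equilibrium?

Household i's FOC: ∂u_i/∂c_i = α_i − c_i = 0, so c_i* = α_i.
NE contributions = (2, 1); G = 3.

3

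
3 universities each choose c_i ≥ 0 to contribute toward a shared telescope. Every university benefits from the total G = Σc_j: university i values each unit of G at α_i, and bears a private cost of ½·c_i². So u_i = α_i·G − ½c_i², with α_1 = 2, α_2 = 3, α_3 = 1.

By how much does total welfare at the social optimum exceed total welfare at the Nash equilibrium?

University i's FOC: ∂u_i/∂c_i = α_i − c_i = 0, so c_i* = α_i.
NE contributions = (2, 3, 1); G = 6.
W^NE = (Σα)·G − ½Σα_i² = 6² − ½·14 = 29.
Planner sets c_i = Σα_j = 6 for every i, so G^SO = 3·6 = 18.
W^SO = (Σα)·G^SO − ½·3·(Σα)² = (3/2)·6² = 54.
Deadweight loss = W^SO − W^NE = 25.

25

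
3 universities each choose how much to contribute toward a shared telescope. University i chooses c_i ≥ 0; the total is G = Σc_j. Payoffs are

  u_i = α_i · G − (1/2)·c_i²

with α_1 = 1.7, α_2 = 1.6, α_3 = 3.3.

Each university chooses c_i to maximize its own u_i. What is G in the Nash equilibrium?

University i's FOC: ∂u_i/∂c_i = α_i − c_i = 0, so c_i* = α_i.
NE contributions = (1.7, 1.6, 3.3); G = 6.6.

6.6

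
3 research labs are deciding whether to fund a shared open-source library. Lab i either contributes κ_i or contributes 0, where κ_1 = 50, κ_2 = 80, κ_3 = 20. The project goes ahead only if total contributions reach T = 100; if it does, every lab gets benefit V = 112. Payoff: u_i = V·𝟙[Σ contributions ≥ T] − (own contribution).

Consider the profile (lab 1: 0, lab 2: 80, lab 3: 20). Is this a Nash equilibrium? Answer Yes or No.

Yes

Total = 100 ≥ 100: provided.
Lab 1 (pledges 0, payoff 112): pledging 50 → total 150, payoff 62. No gain.
Lab 2 (pledges 80, payoff 32): dropping to 0 → total 20, payoff 0. No gain.
Lab 3 (pledges 20, payoff 92): dropping to 0 → total 80, payoff 0. No gain.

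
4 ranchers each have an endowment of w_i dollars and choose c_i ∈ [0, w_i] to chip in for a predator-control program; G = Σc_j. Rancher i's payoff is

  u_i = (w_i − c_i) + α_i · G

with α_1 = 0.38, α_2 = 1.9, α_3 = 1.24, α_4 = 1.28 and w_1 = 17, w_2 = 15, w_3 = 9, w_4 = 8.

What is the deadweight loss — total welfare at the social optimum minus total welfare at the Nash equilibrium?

64.6

∂u_i/∂c_i = α_i − 1, so rancher i contributes w_i if α_i > 1, else 0.
α_i > 1 for i ∈ {2, 3, 4}; NE contributions (0, 15, 9, 8), G = 32.
W^NE = Σw_i − G^NE + (Σα_i)·G^NE = 49 + 3.8·32 = 170.6.
Planner: ∂(Σu_j)/∂c_i = Σα_j − 1 = 3.8 > 0, so everyone contributes w_i; G^SO = 49, W^SO = 49 + 3.8·49 = 235.2.
Deadweight loss = 64.6.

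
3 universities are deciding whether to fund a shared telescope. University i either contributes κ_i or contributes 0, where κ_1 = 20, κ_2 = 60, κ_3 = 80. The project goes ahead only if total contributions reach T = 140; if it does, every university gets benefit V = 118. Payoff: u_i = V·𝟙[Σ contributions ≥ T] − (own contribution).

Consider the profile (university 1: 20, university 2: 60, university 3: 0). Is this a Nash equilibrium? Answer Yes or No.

No

Total = 80 < 140: not provided.
University 1 (pledges 20, payoff -20): dropping to 0 → total 60, payoff 0. Profitable deviation.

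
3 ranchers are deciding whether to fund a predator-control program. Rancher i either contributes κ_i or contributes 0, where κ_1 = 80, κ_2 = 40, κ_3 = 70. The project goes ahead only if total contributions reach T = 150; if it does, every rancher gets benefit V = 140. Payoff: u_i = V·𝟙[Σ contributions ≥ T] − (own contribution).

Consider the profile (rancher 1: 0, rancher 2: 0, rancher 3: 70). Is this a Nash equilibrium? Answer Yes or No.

No

Total = 70 < 150: not provided.
Rancher 1 (pledges 0, payoff 0): pledging 80 → total 150, payoff 60. Profitable deviation.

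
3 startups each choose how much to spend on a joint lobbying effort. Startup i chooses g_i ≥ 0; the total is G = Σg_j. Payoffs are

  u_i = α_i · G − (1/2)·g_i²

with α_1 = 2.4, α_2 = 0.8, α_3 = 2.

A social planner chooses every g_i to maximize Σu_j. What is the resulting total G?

15.6

Planner FOC: ∂(Σu_j)/∂g_i = (Σα_j) − g_i = 0, so g_i^SO = Σα_j = 5.2 for every i; G^SO = 15.6.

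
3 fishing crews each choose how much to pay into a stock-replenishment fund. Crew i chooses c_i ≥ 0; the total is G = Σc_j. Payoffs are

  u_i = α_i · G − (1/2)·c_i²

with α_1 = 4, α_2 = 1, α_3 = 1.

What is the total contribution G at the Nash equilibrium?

Crew i's FOC: ∂u_i/∂c_i = α_i − c_i = 0, so c_i* = α_i.
NE contributions = (4, 1, 1); G = 6.

6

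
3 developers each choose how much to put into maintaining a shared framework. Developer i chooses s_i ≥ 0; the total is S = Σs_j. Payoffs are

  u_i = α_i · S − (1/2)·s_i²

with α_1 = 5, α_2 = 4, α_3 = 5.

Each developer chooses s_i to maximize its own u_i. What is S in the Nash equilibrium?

Developer i's FOC: ∂u_i/∂s_i = α_i − s_i = 0, so s_i* = α_i.
NE contributions = (5, 4, 5); S = 14.

14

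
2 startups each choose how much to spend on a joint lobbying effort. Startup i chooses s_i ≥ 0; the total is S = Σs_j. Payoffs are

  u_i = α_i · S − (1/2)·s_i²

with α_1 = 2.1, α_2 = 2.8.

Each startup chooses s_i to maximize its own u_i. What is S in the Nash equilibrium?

4.9

Startup i's FOC: ∂u_i/∂s_i = α_i − s_i = 0, so s_i* = α_i.
NE contributions = (2.1, 2.8); S = 4.9.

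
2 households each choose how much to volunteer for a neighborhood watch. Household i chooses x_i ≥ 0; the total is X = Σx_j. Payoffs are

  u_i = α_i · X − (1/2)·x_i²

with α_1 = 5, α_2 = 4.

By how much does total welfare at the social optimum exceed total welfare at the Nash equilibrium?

20.5

Household i's FOC: ∂u_i/∂x_i = α_i − x_i = 0, so x_i* = α_i.
NE contributions = (5, 4); X = 9.
W^NE = (Σα)·X − ½Σα_i² = 9² − ½·41 = 60.5.
Planner sets x_i = Σα_j = 9 for every i, so X^SO = 2·9 = 18.
W^SO = (Σα)·X^SO − ½·2·(Σα)² = (2/2)·9² = 81.
Deadweight loss = W^SO − W^NE = 20.5.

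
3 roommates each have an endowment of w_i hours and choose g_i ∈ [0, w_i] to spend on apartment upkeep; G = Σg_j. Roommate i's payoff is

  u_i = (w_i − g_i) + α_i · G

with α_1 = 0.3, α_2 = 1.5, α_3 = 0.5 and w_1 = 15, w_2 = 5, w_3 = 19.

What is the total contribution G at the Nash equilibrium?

∂u_i/∂g_i = α_i − 1, so roommate i contributes w_i if α_i > 1, else 0.
α_i > 1 for i ∈ {2}; NE contributions (0, 5, 0), G = 5.

5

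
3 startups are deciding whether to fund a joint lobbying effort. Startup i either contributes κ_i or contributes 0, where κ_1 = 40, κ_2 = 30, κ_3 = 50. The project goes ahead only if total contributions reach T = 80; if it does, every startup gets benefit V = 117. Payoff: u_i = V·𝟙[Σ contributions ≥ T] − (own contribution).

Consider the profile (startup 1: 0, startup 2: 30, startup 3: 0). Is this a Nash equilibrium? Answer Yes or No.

Total = 30 < 80: not provided.
Startup 1 (pledges 0, payoff 0): pledging 40 → total 70, payoff -40. No gain.
Startup 2 (pledges 30, payoff -30): dropping to 0 → total 0, payoff 0. Profitable deviation.

No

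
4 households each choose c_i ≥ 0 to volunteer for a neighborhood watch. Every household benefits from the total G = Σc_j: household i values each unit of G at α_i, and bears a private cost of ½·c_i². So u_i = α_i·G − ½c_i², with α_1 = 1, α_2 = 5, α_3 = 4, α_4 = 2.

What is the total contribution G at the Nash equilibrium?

Household i's FOC: ∂u_i/∂c_i = α_i − c_i = 0, so c_i* = α_i.
NE contributions = (1, 5, 4, 2); G = 12.

12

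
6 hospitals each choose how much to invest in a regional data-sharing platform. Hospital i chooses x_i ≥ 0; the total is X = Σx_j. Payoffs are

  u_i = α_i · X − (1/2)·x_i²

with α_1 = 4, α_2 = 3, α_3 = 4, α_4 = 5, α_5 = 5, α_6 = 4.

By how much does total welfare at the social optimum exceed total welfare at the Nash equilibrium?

Hospital i's FOC: ∂u_i/∂x_i = α_i − x_i = 0, so x_i* = α_i.
NE contributions = (4, 3, 4, 5, 5, 4); X = 25.
W^NE = (Σα)·X − ½Σα_i² = 25² − ½·107 = 571.5.
Planner sets x_i = Σα_j = 25 for every i, so X^SO = 6·25 = 150.
W^SO = (Σα)·X^SO − ½·6·(Σα)² = (6/2)·25² = 1875.
Deadweight loss = W^SO − W^NE = 1303.5.

1303.5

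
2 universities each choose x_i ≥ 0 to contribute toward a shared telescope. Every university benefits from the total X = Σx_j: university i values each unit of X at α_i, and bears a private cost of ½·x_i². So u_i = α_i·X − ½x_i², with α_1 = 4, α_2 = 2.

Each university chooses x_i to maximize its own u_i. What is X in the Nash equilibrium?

University i's FOC: ∂u_i/∂x_i = α_i − x_i = 0, so x_i* = α_i.
NE contributions = (4, 2); X = 6.

6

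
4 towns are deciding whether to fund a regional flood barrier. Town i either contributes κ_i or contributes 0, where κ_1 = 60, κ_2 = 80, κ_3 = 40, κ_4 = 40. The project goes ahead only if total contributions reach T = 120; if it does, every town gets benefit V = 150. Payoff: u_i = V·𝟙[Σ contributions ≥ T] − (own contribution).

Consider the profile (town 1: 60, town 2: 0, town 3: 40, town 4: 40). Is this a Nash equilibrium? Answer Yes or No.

Yes

Total = 140 ≥ 120: provided.
Town 1 (pledges 60, payoff 90): dropping to 0 → total 80, payoff 0. No gain.
Town 2 (pledges 0, payoff 150): pledging 80 → total 220, payoff 70. No gain.
Town 3 (pledges 40, payoff 110): dropping to 0 → total 100, payoff 0. No gain.
Town 4 (pledges 40, payoff 110): dropping to 0 → total 100, payoff 0. No gain.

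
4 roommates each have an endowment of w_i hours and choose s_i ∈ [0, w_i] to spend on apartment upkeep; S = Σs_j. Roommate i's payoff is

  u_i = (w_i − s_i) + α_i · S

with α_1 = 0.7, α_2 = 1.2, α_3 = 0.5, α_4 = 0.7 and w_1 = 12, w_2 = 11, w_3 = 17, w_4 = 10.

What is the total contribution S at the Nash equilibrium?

11

∂u_i/∂s_i = α_i − 1, so roommate i contributes w_i if α_i > 1, else 0.
α_i > 1 for i ∈ {2}; NE contributions (0, 11, 0, 0), S = 11.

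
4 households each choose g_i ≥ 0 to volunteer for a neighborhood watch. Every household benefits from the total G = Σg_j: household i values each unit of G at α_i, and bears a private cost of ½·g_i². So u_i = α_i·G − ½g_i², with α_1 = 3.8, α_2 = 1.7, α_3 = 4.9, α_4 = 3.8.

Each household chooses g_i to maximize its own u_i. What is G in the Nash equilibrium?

14.2

Household i's FOC: ∂u_i/∂g_i = α_i − g_i = 0, so g_i* = α_i.
NE contributions = (3.8, 1.7, 4.9, 3.8); G = 14.2.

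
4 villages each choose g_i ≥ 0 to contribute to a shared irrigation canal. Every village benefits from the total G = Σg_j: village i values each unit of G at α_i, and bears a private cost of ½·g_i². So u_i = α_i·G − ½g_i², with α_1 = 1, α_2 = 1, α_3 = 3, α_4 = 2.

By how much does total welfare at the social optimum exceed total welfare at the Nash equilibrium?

56.5

Village i's FOC: ∂u_i/∂g_i = α_i − g_i = 0, so g_i* = α_i.
NE contributions = (1, 1, 3, 2); G = 7.
W^NE = (Σα)·G − ½Σα_i² = 7² − ½·15 = 41.5.
Planner sets g_i = Σα_j = 7 for every i, so G^SO = 4·7 = 28.
W^SO = (Σα)·G^SO − ½·4·(Σα)² = (4/2)·7² = 98.
Deadweight loss = W^SO − W^NE = 56.5.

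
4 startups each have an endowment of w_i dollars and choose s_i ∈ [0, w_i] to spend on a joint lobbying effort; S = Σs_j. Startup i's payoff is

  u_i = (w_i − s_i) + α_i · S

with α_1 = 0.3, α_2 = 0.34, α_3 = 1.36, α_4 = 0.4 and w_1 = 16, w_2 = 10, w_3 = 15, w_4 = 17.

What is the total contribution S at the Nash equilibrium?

∂u_i/∂s_i = α_i − 1, so startup i contributes w_i if α_i > 1, else 0.
α_i > 1 for i ∈ {3}; NE contributions (0, 0, 15, 0), S = 15.

15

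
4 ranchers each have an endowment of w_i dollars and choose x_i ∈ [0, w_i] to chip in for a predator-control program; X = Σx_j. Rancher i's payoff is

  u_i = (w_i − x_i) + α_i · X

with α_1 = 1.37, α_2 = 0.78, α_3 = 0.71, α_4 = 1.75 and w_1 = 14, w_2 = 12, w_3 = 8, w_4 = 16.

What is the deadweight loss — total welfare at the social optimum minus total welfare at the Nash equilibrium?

72.2

∂u_i/∂x_i = α_i − 1, so rancher i contributes w_i if α_i > 1, else 0.
α_i > 1 for i ∈ {1, 4}; NE contributions (14, 0, 0, 16), X = 30.
W^NE = Σw_i − X^NE + (Σα_i)·X^NE = 50 + 3.61·30 = 158.3.
Planner: ∂(Σu_j)/∂x_i = Σα_j − 1 = 3.61 > 0, so everyone contributes w_i; X^SO = 50, W^SO = 50 + 3.61·50 = 230.5.
Deadweight loss = 72.2.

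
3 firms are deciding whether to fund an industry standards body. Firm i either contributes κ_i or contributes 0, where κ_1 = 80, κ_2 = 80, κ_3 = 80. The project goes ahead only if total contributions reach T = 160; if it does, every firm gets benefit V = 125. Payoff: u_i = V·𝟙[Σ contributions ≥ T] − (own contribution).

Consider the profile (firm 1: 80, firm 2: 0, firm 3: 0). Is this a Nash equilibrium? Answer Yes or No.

No

Total = 80 < 160: not provided.
Firm 1 (pledges 80, payoff -80): dropping to 0 → total 0, payoff 0. Profitable deviation.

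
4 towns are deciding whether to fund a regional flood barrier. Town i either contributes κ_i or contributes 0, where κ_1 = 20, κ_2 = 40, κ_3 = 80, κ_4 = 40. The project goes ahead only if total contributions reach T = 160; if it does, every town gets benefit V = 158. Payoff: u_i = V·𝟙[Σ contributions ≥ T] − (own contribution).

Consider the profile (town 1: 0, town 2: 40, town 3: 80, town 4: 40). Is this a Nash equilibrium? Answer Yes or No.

Total = 160 ≥ 160: provided.
Town 1 (pledges 0, payoff 158): pledging 20 → total 180, payoff 138. No gain.
Town 2 (pledges 40, payoff 118): dropping to 0 → total 120, payoff 0. No gain.
Town 3 (pledges 80, payoff 78): dropping to 0 → total 80, payoff 0. No gain.
Town 4 (pledges 40, payoff 118): dropping to 0 → total 120, payoff 0. No gain.

Yes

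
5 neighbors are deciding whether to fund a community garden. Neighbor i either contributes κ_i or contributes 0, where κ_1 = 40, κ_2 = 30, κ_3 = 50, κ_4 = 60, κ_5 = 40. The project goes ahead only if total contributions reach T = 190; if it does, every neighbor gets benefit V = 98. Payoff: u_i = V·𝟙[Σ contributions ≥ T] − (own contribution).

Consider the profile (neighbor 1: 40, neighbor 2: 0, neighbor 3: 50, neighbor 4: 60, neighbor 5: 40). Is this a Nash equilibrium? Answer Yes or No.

Yes

Total = 190 ≥ 190: provided.
Neighbor 1 (pledges 40, payoff 58): dropping to 0 → total 150, payoff 0. No gain.
Neighbor 2 (pledges 0, payoff 98): pledging 30 → total 220, payoff 68. No gain.
Neighbor 3 (pledges 50, payoff 48): dropping to 0 → total 140, payoff 0. No gain.
Neighbor 4 (pledges 60, payoff 38): dropping to 0 → total 130, payoff 0. No gain.
Neighbor 5 (pledges 40, payoff 58): dropping to 0 → total 150, payoff 0. No gain.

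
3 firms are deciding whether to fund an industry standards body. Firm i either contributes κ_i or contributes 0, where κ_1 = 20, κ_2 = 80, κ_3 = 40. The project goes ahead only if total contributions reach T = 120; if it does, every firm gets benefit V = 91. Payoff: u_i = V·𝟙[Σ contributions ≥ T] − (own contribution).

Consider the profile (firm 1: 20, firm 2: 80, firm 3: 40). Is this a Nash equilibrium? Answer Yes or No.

Total = 140 ≥ 120: provided.
Firm 1 (pledges 20, payoff 71): dropping to 0 → total 120, payoff 91. Profitable deviation.

No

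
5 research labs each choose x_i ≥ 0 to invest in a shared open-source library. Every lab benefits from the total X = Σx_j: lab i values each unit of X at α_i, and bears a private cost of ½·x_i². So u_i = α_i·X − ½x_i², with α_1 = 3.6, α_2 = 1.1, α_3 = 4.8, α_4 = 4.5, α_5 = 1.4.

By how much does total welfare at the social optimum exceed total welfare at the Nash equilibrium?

385.45

Lab i's FOC: ∂u_i/∂x_i = α_i − x_i = 0, so x_i* = α_i.
NE contributions = (3.6, 1.1, 4.8, 4.5, 1.4); X = 15.4.
W^NE = (Σα)·X − ½Σα_i² = 15.4² − ½·59.42 = 207.45.
Planner sets x_i = Σα_j = 15.4 for every i, so X^SO = 5·15.4 = 77.
W^SO = (Σα)·X^SO − ½·5·(Σα)² = (5/2)·15.4² = 592.9.
Deadweight loss = W^SO − W^NE = 385.45.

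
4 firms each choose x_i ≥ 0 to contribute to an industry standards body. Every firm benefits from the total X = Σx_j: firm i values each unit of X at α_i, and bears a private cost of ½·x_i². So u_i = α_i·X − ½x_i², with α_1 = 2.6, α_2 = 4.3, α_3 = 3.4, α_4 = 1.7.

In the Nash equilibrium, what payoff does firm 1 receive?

27.82

Firm i's FOC: ∂u_i/∂x_i = α_i − x_i = 0, so x_i* = α_i.
NE contributions = (2.6, 4.3, 3.4, 1.7); X = 12.
u_1 = α_1·X − ½·(x_1)² = 2.6·12 − ½·2.6² = 27.82.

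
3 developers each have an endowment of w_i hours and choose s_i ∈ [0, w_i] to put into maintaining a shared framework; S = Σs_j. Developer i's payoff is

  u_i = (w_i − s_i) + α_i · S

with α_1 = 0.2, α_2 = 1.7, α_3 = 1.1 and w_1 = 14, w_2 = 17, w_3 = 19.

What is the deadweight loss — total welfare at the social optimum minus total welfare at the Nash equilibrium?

∂u_i/∂s_i = α_i − 1, so developer i contributes w_i if α_i > 1, else 0.
α_i > 1 for i ∈ {2, 3}; NE contributions (0, 17, 19), S = 36.
W^NE = Σw_i − S^NE + (Σα_i)·S^NE = 50 + 2·36 = 122.
Planner: ∂(Σu_j)/∂s_i = Σα_j − 1 = 2 > 0, so everyone contributes w_i; S^SO = 50, W^SO = 50 + 2·50 = 150.
Deadweight loss = 28.

28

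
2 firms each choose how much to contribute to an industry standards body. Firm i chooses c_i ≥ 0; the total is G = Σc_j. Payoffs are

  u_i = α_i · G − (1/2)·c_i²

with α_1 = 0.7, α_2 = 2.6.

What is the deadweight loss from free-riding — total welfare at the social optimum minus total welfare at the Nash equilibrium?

Firm i's FOC: ∂u_i/∂c_i = α_i − c_i = 0, so c_i* = α_i.
NE contributions = (0.7, 2.6); G = 3.3.
W^NE = (Σα)·G − ½Σα_i² = 3.3² − ½·7.25 = 7.265.
Planner sets c_i = Σα_j = 3.3 for every i, so G^SO = 2·3.3 = 6.6.
W^SO = (Σα)·G^SO − ½·2·(Σα)² = (2/2)·3.3² = 10.89.
Deadweight loss = W^SO − W^NE = 3.625.

3.625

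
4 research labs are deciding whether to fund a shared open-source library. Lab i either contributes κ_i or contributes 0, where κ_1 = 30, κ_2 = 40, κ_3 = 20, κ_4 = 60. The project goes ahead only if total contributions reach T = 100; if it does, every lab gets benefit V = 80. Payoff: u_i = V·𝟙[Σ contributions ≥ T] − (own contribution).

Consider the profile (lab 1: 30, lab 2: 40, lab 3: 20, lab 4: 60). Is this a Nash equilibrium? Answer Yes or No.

No

Total = 150 ≥ 100: provided.
Lab 1 (pledges 30, payoff 50): dropping to 0 → total 120, payoff 80. Profitable deviation.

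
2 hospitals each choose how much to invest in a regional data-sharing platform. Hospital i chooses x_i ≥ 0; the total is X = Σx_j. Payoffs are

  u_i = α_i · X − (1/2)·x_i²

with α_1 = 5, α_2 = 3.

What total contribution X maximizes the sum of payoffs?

Planner FOC: ∂(Σu_j)/∂x_i = (Σα_j) − x_i = 0, so x_i^SO = Σα_j = 8 for every i; X^SO = 16.

16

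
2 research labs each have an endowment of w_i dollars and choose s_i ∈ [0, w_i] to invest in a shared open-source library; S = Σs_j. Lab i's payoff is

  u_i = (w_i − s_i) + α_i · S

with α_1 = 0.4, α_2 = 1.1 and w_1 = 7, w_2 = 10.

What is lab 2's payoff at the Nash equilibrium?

∂u_i/∂s_i = α_i − 1, so lab i contributes w_i if α_i > 1, else 0.
α_i > 1 for i ∈ {2}; NE contributions (0, 10), S = 10.
u_2 = (10 − 10) + 1.1·10 = 11.

11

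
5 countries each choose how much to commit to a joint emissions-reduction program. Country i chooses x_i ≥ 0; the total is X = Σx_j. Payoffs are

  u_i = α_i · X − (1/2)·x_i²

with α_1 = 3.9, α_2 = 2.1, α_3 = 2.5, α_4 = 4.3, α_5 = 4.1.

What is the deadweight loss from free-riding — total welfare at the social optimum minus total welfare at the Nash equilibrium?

Country i's FOC: ∂u_i/∂x_i = α_i − x_i = 0, so x_i* = α_i.
NE contributions = (3.9, 2.1, 2.5, 4.3, 4.1); X = 16.9.
W^NE = (Σα)·X − ½Σα_i² = 16.9² − ½·61.17 = 255.025.
Planner sets x_i = Σα_j = 16.9 for every i, so X^SO = 5·16.9 = 84.5.
W^SO = (Σα)·X^SO − ½·5·(Σα)² = (5/2)·16.9² = 714.025.
Deadweight loss = W^SO − W^NE = 459.

459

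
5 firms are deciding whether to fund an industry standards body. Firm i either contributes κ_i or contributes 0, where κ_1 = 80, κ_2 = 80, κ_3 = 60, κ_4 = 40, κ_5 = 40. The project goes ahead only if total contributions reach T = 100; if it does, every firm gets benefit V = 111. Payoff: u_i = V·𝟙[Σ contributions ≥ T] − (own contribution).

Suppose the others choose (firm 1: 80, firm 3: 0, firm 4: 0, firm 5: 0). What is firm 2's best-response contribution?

80

Others' total = 80. Contributing 80 brings total to 160 ≥ 100: gain V − κ_2 = 31.
Best response: 80.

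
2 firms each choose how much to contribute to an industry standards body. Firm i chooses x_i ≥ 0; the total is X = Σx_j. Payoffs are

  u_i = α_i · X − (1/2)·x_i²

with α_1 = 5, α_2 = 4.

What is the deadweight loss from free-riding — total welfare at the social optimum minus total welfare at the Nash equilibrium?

20.5

Firm i's FOC: ∂u_i/∂x_i = α_i − x_i = 0, so x_i* = α_i.
NE contributions = (5, 4); X = 9.
W^NE = (Σα)·X − ½Σα_i² = 9² − ½·41 = 60.5.
Planner sets x_i = Σα_j = 9 for every i, so X^SO = 2·9 = 18.
W^SO = (Σα)·X^SO − ½·2·(Σα)² = (2/2)·9² = 81.
Deadweight loss = W^SO − W^NE = 20.5.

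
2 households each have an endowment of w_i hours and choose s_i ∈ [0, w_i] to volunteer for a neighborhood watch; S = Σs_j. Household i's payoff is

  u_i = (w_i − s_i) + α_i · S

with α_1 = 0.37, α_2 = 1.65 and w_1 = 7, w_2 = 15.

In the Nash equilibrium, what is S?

15

∂u_i/∂s_i = α_i − 1, so household i contributes w_i if α_i > 1, else 0.
α_i > 1 for i ∈ {2}; NE contributions (0, 15), S = 15.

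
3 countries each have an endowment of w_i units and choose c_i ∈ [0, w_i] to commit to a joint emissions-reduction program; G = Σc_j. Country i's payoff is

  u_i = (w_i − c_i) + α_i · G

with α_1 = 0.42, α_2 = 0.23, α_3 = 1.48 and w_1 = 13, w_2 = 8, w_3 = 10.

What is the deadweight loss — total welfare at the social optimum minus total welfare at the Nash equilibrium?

∂u_i/∂c_i = α_i − 1, so country i contributes w_i if α_i > 1, else 0.
α_i > 1 for i ∈ {3}; NE contributions (0, 0, 10), G = 10.
W^NE = Σw_i − G^NE + (Σα_i)·G^NE = 31 + 1.13·10 = 42.3.
Planner: ∂(Σu_j)/∂c_i = Σα_j − 1 = 1.13 > 0, so everyone contributes w_i; G^SO = 31, W^SO = 31 + 1.13·31 = 66.03.
Deadweight loss = 23.73.

23.73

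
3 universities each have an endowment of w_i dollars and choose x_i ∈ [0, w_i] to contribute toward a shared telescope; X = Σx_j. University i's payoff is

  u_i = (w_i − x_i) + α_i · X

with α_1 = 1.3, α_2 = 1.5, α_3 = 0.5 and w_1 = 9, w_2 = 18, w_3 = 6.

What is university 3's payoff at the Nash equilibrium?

19.5

∂u_i/∂x_i = α_i − 1, so university i contributes w_i if α_i > 1, else 0.
α_i > 1 for i ∈ {1, 2}; NE contributions (9, 18, 0), X = 27.
u_3 = (6 − 0) + 0.5·27 = 19.5.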